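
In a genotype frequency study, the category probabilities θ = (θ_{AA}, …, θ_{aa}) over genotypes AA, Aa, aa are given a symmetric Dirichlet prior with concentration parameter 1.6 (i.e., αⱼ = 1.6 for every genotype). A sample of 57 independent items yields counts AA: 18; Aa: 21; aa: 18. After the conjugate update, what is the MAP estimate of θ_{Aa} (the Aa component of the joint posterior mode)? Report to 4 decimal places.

0.3673

The Dirichlet prior is conjugate to the Multinomial likelihood: each posterior αⱼ = prior αⱼ + observed count nⱼ.
Posterior concentration: (19.6, 22.6, 19.6), total = 61.8.
Joint mode component: (α_{Aa}−1)/(Σα−K) = 21.6/58.8 = 0.3673.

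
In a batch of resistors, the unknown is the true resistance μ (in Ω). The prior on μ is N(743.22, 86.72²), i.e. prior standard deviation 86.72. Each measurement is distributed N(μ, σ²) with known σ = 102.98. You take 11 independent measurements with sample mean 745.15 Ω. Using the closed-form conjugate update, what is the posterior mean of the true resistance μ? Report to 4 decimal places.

744.9307

For Normal data with known variance σ², a Normal(μ₀, σ₀²) prior on μ is conjugate. Posterior precision = 1/σ₀² + n/σ²; posterior mean is the precision-weighted average of μ₀ and x̄.
n·x̄ = 11·745.15 = 8196.65.
σ₀² = 86.72² = 7520.3584, σ² = 102.98² = 10604.8804; σ² + n·σ₀² = 10604.8804 + 11·7520.3584 = 93328.8228.
Posterior mean = (μ₀/σ₀² + n·x̄/σ²)/(1/σ₀² + n/σ²) = (σ²·μ₀ + σ₀²·n·x̄)/(σ² + n·σ₀²) = (10604.8804·743.22 + 7520.3584·8196.65)/93328.8228 = 69523504.890248/93328.8228 = 744.9307.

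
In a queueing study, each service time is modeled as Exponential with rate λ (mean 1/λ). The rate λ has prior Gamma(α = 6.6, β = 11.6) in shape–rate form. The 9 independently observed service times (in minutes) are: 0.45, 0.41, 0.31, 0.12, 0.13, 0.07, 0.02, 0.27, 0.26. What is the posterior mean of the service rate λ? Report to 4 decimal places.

With a Gamma(shape α, rate β) prior on the exponential rate λ, the posterior after n observations with total T = Σxᵢ is Gamma(α+n, β+T).
Sum of observations T = 2.04 minutes; n = 9.
Posterior: Gamma(6.6+9, 11.6+2.04) = Gamma(15.6, 13.64).
Posterior mean of λ = α/β = 15.6/13.64 = 1.1437.

1.1437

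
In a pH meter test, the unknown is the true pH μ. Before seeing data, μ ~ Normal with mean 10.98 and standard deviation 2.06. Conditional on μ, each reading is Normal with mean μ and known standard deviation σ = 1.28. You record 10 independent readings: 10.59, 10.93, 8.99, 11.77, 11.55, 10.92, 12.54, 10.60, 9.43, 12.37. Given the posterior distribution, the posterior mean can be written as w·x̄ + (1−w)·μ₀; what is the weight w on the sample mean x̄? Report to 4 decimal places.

0.9628

For Normal data with known variance σ², a Normal(μ₀, σ₀²) prior on μ is conjugate. Posterior precision = 1/σ₀² + n/σ²; posterior mean is the precision-weighted average of μ₀ and x̄.
σ₀² = 2.06² = 4.2436, σ² = 1.28² = 1.6384. Prior precision 1/σ₀² = 1/4.2436; data precision n/σ² = 10/1.6384.
w = (n/σ²)/(1/σ₀² + n/σ²) = n·σ₀²/(σ² + n·σ₀²) = 10·4.2436/(1.6384 + 10·4.2436) = 42.436/44.0744 = 0.9628.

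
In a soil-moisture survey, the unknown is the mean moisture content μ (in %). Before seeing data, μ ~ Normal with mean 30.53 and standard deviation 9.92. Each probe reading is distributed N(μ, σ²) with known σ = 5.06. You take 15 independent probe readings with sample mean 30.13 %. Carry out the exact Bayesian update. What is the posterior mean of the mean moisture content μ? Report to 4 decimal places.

30.1368

For Normal data with known variance σ², a Normal(μ₀, σ₀²) prior on μ is conjugate. Posterior precision = 1/σ₀² + n/σ²; posterior mean is the precision-weighted average of μ₀ and x̄.
n·x̄ = 15·30.13 = 451.95.
σ₀² = 9.92² = 98.4064, σ² = 5.06² = 25.6036; σ² + n·σ₀² = 25.6036 + 15·98.4064 = 1501.6996.
Posterior mean = (μ₀/σ₀² + n·x̄/σ²)/(1/σ₀² + n/σ²) = (σ²·μ₀ + σ₀²·n·x̄)/(σ² + n·σ₀²) = (25.6036·30.53 + 98.4064·451.95)/1501.6996 = 45256.450388/1501.6996 = 30.1368.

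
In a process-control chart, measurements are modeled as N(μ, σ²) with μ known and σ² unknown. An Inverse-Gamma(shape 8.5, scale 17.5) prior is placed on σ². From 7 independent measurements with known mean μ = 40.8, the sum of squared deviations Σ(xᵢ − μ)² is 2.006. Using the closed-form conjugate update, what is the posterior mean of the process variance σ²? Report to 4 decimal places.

With known mean μ and an Inverse-Gamma(α, β) prior on σ², the Normal likelihood is conjugate: posterior is Inv-Gamma(α + n/2, β + Σ(xᵢ−μ)²/2).
Posterior: Inv-Gamma(8.5 + 7/2, 17.5 + 2.006/2) = Inv-Gamma(12.00, 18.5030).
E[σ²|data] = β/(α−1) = 18.5030/11.00 = 1.6821.

1.6821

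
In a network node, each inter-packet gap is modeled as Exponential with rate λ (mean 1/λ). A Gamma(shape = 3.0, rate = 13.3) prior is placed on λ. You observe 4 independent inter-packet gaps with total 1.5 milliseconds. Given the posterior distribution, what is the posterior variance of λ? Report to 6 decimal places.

With a Gamma(shape α, rate β) prior on the exponential rate λ, the posterior after n observations with total T = Σxᵢ is Gamma(α+n, β+T).
Posterior: Gamma(3.0+4, 13.3+1.5) = Gamma(7.0, 14.8).
Var = α/β² = 0.031958.

0.031958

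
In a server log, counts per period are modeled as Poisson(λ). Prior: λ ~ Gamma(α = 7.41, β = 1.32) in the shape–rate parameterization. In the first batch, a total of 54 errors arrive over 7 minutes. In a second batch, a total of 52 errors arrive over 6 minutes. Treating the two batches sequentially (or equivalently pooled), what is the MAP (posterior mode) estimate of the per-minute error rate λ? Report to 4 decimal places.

7.8499

With a Gamma(shape α, rate β) prior, the Poisson likelihood is conjugate: the posterior is Gamma(α + ΣXᵢ, β + n).
After batch 1: Gamma(α+S, β+n) = Gamma(7.41+54, 1.32+7) = Gamma(61.41, 8.32).
After batch 2: Gamma(α+S, β+n) = Gamma(61.41+52, 8.32+6) = Gamma(113.41, 14.32).
Mode of Gamma(α,β) for α≥1 is (α−1)/β = 112.41/14.32 = 7.8499.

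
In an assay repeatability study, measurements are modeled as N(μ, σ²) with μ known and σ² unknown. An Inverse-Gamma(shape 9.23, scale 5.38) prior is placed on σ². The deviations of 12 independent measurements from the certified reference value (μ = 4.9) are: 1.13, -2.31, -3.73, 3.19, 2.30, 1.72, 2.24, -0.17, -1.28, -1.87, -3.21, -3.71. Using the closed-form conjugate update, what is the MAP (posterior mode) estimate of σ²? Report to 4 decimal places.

2.5866

With known mean μ and an Inverse-Gamma(α, β) prior on σ², the Normal likelihood is conjugate: posterior is Inv-Gamma(α + n/2, β + Σ(xᵢ−μ)²/2).
Σ(xᵢ−μ)² = (1.13)² + (-2.31)² + (-3.73)² + (3.19)² + (2.30)² + (1.72)² + (2.24)² + (-0.17)² + (-1.28)² + (-1.87)² + (-3.21)² + (-3.71)² = 73.2004.
Posterior: Inv-Gamma(9.23 + 12/2, 5.38 + 73.2004/2) = Inv-Gamma(15.23, 41.98020).
Mode = β/(α+1) = 41.98020/16.23 = 2.5866.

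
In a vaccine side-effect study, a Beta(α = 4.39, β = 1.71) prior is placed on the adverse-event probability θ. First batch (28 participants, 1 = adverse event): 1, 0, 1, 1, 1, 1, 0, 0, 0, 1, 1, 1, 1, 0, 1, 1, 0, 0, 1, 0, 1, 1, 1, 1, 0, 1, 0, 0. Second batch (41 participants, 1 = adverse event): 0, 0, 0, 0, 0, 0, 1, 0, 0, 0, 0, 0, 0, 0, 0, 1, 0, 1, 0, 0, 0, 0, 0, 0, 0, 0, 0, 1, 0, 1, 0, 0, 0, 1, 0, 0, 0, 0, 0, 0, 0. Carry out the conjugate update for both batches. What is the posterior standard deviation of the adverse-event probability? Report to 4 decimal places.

The Beta prior is conjugate to a Binomial/Bernoulli likelihood; the update adds successes to α and failures to β.
After batch 1: Beta(4.39+17, 1.71+11) = Beta(21.39, 12.71).
After batch 2: Beta(21.39+6, 12.71+35) = Beta(27.39, 47.71).
Var = αβ/((α+β)²(α+β+1)) = 27.39·47.71/(75.10²·76.10) = 0.00304465; SD = √0.00304465 = 0.0552.

0.0552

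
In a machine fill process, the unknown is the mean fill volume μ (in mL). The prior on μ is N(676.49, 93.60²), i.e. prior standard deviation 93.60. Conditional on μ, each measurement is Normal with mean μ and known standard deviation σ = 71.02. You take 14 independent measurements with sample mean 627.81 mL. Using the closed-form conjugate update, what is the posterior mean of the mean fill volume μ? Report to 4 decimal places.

For Normal data with known variance σ², a Normal(μ₀, σ₀²) prior on μ is conjugate. Posterior precision = 1/σ₀² + n/σ²; posterior mean is the precision-weighted average of μ₀ and x̄.
n·x̄ = 14·627.81 = 8789.34.
σ₀² = 93.60² = 8760.96, σ² = 71.02² = 5043.8404; σ² + n·σ₀² = 5043.8404 + 14·8760.96 = 127697.2804.
Posterior mean = (μ₀/σ₀² + n·x̄/σ²)/(1/σ₀² + n/σ²) = (σ²·μ₀ + σ₀²·n·x̄)/(σ² + n·σ₀²) = (5043.8404·676.49 + 8760.96·8789.34)/127697.2804 = 80415163.758596/127697.2804 = 629.7328.

629.7328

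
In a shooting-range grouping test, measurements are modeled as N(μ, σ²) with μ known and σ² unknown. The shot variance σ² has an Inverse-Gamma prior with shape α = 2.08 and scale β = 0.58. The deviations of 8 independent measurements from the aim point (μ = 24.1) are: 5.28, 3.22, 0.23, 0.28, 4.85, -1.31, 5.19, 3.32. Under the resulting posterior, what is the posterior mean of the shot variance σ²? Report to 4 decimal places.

With known mean μ and an Inverse-Gamma(α, β) prior on σ², the Normal likelihood is conjugate: posterior is Inv-Gamma(α + n/2, β + Σ(xᵢ−μ)²/2).
Σ(xᵢ−μ)² = (5.28)² + (3.22)² + (0.23)² + (0.28)² + (4.85)² + (-1.31)² + (5.19)² + (3.32)² = 101.5752.
Posterior: Inv-Gamma(2.08 + 8/2, 0.58 + 101.5752/2) = Inv-Gamma(6.08, 51.36760).
E[σ²|data] = β/(α−1) = 51.36760/5.08 = 10.1117.

10.1117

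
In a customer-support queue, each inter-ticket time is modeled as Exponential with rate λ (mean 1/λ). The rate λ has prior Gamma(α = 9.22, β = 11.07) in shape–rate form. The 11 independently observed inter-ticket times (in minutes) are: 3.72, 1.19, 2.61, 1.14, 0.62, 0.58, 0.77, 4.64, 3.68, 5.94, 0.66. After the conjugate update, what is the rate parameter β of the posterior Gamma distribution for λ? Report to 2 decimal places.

36.62

With a Gamma(shape α, rate β) prior on the exponential rate λ, the posterior after n observations with total T = Σxᵢ is Gamma(α+n, β+T).
Sum of observations T = 25.55 minutes; n = 11.
Posterior: Gamma(9.22+11, 11.07+25.55) = Gamma(20.22, 36.62).
Posterior β = 36.62.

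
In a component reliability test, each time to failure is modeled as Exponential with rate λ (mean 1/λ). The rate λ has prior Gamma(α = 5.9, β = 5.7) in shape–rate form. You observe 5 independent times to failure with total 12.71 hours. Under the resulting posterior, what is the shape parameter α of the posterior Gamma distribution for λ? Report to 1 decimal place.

10.9

With a Gamma(shape α, rate β) prior on the exponential rate λ, the posterior after n observations with total T = Σxᵢ is Gamma(α+n, β+T).
Posterior: Gamma(5.9+5, 5.7+12.71) = Gamma(10.9, 18.41).
Posterior α = 10.9.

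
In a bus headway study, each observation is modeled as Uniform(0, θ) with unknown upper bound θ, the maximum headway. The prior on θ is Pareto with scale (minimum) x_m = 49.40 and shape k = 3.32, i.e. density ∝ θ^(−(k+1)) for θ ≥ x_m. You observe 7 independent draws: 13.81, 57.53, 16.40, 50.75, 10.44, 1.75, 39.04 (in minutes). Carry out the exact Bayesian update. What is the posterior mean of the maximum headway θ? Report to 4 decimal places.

A Pareto(scale x_m, shape k) prior on the upper bound θ of Uniform(0, θ) is conjugate: posterior is Pareto(max(x_m, max xᵢ), k + n).
Sample maximum = 57.53; prior scale x_m = 49.40 → posterior scale = max = 57.53.
Posterior shape = 3.32 + 7 = 10.32.
E[θ|data] = k·x_m/(k−1) = 10.32·57.53/9.32 = 63.7027.

63.7027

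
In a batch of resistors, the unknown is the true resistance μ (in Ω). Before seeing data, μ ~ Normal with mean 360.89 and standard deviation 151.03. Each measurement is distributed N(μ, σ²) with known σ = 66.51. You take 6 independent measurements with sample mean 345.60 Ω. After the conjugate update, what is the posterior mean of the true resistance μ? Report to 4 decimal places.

For Normal data with known variance σ², a Normal(μ₀, σ₀²) prior on μ is conjugate. Posterior precision = 1/σ₀² + n/σ²; posterior mean is the precision-weighted average of μ₀ and x̄.
n·x̄ = 6·345.60 = 2073.6.
σ₀² = 151.03² = 22810.0609, σ² = 66.51² = 4423.5801; σ² + n·σ₀² = 4423.5801 + 6·22810.0609 = 141283.9455.
Posterior mean = (μ₀/σ₀² + n·x̄/σ²)/(1/σ₀² + n/σ²) = (σ²·μ₀ + σ₀²·n·x̄)/(σ² + n·σ₀²) = (4423.5801·360.89 + 22810.0609·2073.6)/141283.9455 = 48895368.104529/141283.9455 = 346.0787.

346.0787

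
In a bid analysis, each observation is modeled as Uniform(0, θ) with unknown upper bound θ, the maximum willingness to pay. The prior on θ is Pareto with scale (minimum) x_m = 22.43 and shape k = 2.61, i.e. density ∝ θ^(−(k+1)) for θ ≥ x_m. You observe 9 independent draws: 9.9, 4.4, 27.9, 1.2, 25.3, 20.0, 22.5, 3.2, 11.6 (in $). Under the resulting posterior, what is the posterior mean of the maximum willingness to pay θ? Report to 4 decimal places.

30.5296

A Pareto(scale x_m, shape k) prior on the upper bound θ of Uniform(0, θ) is conjugate: posterior is Pareto(max(x_m, max xᵢ), k + n).
Sample maximum = 27.9; prior scale x_m = 22.43 → posterior scale = max = 27.90.
Posterior shape = 2.61 + 9 = 11.61.
E[θ|data] = k·x_m/(k−1) = 11.61·27.90/10.61 = 30.5296.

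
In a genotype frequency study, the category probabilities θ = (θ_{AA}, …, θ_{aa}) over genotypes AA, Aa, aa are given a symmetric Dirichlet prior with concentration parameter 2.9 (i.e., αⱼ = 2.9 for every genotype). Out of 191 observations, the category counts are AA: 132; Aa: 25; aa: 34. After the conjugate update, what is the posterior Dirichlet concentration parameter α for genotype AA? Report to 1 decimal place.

134.9

The Dirichlet prior is conjugate to the Multinomial likelihood: each posterior αⱼ = prior αⱼ + observed count nⱼ.
Posterior concentration: (134.9, 27.9, 36.9), total = 199.7.
α_{AA} = 2.9 + 132 = 134.9.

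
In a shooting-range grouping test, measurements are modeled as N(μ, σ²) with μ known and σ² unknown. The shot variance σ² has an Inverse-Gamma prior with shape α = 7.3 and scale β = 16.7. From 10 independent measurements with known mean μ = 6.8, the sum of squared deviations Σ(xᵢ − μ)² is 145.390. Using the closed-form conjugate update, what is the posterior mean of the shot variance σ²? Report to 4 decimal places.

With known mean μ and an Inverse-Gamma(α, β) prior on σ², the Normal likelihood is conjugate: posterior is Inv-Gamma(α + n/2, β + Σ(xᵢ−μ)²/2).
Posterior: Inv-Gamma(7.3 + 10/2, 16.7 + 145.390/2) = Inv-Gamma(12.30, 89.3950).
E[σ²|data] = β/(α−1) = 89.3950/11.30 = 7.9111.

7.9111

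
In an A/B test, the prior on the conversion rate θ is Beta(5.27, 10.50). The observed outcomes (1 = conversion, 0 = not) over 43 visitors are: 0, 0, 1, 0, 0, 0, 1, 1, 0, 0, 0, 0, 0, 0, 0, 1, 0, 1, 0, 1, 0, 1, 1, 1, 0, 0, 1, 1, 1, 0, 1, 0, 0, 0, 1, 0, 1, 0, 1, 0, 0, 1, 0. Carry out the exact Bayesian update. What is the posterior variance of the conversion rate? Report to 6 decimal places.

The Beta prior is conjugate to a Binomial/Bernoulli likelihood; the update adds successes to α and failures to β.
Posterior: Beta(α+k, β+n−k) = Beta(5.27+17, 10.50+26) = Beta(22.27, 36.50).
Var = αβ/((α+β)²(α+β+1)) = 22.27·36.50/(58.77²·59.77) = 0.003937.

0.003937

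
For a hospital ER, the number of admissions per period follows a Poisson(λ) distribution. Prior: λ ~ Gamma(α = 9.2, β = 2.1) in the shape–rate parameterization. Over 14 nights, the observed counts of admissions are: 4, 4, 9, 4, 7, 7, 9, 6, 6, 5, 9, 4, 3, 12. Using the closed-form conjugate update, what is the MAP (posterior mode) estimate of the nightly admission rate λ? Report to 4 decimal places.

6.0373

With a Gamma(shape α, rate β) prior, the Poisson likelihood is conjugate: the posterior is Gamma(α + ΣXᵢ, β + n).
Sum of counts S = 89 over n = 14 nights.
Posterior: Gamma(α+S, β+n) = Gamma(9.2+89, 2.1+14) = Gamma(98.2, 16.1).
Mode of Gamma(α,β) for α≥1 is (α−1)/β = 97.2/16.1 = 6.0373.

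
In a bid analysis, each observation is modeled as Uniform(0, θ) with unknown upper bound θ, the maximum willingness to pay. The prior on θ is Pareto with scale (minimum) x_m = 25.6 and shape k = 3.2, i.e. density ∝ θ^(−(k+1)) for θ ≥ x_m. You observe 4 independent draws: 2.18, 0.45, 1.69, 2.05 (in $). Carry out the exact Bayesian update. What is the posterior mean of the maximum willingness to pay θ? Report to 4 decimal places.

29.7290

A Pareto(scale x_m, shape k) prior on the upper bound θ of Uniform(0, θ) is conjugate: posterior is Pareto(max(x_m, max xᵢ), k + n).
Sample maximum = 2.18; prior scale x_m = 25.6 → posterior scale = max = 25.60.
Posterior shape = 3.2 + 4 = 7.2.
E[θ|data] = k·x_m/(k−1) = 7.2·25.60/6.2 = 29.7290.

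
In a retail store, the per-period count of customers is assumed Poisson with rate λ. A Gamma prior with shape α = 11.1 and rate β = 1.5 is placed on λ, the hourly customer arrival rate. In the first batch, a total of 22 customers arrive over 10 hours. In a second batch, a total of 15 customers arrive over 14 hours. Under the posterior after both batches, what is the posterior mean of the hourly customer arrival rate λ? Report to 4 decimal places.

1.8863

With a Gamma(shape α, rate β) prior, the Poisson likelihood is conjugate: the posterior is Gamma(α + ΣXᵢ, β + n).
After batch 1: Gamma(α+S, β+n) = Gamma(11.1+22, 1.5+10) = Gamma(33.1, 11.5).
After batch 2: Gamma(α+S, β+n) = Gamma(33.1+15, 11.5+14) = Gamma(48.1, 25.5).
Posterior mean = α/β = 48.1/25.5 = 1.8863.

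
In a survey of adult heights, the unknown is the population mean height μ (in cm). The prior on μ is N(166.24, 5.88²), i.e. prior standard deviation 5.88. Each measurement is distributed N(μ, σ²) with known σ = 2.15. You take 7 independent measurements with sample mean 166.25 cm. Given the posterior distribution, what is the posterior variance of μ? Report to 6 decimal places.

For Normal data with known variance σ², a Normal(μ₀, σ₀²) prior on μ is conjugate. Posterior precision = 1/σ₀² + n/σ²; posterior mean is the precision-weighted average of μ₀ and x̄.
σ₀² = 5.88² = 34.5744, σ² = 2.15² = 4.6225; σ² + n·σ₀² = 4.6225 + 7·34.5744 = 246.6433.
Posterior precision = 1/σ₀² + n/σ² = 1/34.5744 + 7/4.6225 = (σ² + n·σ₀²)/(σ₀²σ²) = 246.6433/(34.5744·4.6225); posterior variance σₙ² = σ₀²σ²/(σ² + n·σ₀²) = 34.5744·4.6225/246.6433 = 0.647981.

0.647981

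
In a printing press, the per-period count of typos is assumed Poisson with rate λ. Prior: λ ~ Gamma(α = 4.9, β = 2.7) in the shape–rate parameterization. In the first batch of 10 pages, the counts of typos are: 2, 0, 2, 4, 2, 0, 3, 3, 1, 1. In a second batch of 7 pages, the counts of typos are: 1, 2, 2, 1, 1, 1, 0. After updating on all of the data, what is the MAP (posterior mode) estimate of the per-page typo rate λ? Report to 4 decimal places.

With a Gamma(shape α, rate β) prior, the Poisson likelihood is conjugate: the posterior is Gamma(α + ΣXᵢ, β + n).
Batch 1: sum of counts S = 18 over n = 10 pages.
After batch 1: Gamma(α+S, β+n) = Gamma(4.9+18, 2.7+10) = Gamma(22.9, 12.7).
Batch 2: sum of counts S = 8 over n = 7 pages.
After batch 2: Gamma(α+S, β+n) = Gamma(22.9+8, 12.7+7) = Gamma(30.9, 19.7).
Mode of Gamma(α,β) for α≥1 is (α−1)/β = 29.9/19.7 = 1.5178.

1.5178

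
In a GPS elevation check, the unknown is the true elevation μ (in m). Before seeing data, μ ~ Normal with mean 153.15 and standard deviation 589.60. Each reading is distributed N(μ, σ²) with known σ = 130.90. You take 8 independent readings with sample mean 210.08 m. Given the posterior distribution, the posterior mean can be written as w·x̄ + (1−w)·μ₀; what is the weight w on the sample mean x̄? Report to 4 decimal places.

For Normal data with known variance σ², a Normal(μ₀, σ₀²) prior on μ is conjugate. Posterior precision = 1/σ₀² + n/σ²; posterior mean is the precision-weighted average of μ₀ and x̄.
σ₀² = 589.60² = 347628.16, σ² = 130.90² = 17134.81. Prior precision 1/σ₀² = 1/347628.16; data precision n/σ² = 8/17134.81.
w = (n/σ²)/(1/σ₀² + n/σ²) = n·σ₀²/(σ² + n·σ₀²) = 8·347628.16/(17134.81 + 8·347628.16) = 2781025.28/2798160.09 = 0.9939.

0.9939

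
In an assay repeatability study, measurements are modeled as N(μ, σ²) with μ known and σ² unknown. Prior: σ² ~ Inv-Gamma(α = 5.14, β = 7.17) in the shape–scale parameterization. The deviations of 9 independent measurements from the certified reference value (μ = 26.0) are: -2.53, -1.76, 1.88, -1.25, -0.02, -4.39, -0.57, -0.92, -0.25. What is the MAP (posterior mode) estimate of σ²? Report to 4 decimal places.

With known mean μ and an Inverse-Gamma(α, β) prior on σ², the Normal likelihood is conjugate: posterior is Inv-Gamma(α + n/2, β + Σ(xᵢ−μ)²/2).
Σ(xᵢ−μ)² = (-2.53)² + (-1.76)² + (1.88)² + (-1.25)² + (-0.02)² + (-4.39)² + (-0.57)² + (-0.92)² + (-0.25)² = 35.1017.
Posterior: Inv-Gamma(5.14 + 9/2, 7.17 + 35.1017/2) = Inv-Gamma(9.64, 24.72085).
Mode = β/(α+1) = 24.72085/10.64 = 2.3234.

2.3234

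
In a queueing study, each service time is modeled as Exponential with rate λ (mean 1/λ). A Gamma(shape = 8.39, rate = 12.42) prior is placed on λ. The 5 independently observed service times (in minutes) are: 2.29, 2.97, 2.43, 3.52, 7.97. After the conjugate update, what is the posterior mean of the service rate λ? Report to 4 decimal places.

0.4237

With a Gamma(shape α, rate β) prior on the exponential rate λ, the posterior after n observations with total T = Σxᵢ is Gamma(α+n, β+T).
Sum of observations T = 19.18 minutes; n = 5.
Posterior: Gamma(8.39+5, 12.42+19.18) = Gamma(13.39, 31.60).
Posterior mean of λ = α/β = 13.39/31.60 = 0.4237.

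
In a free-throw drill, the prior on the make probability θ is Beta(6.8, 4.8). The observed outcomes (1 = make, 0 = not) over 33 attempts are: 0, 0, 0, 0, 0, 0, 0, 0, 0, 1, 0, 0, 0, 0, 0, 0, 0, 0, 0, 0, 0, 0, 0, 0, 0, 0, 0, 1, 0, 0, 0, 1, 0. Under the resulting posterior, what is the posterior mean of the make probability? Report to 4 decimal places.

The Beta prior is conjugate to a Binomial/Bernoulli likelihood; the update adds successes to α and failures to β.
Posterior: Beta(α+k, β+n−k) = Beta(6.8+3, 4.8+30) = Beta(9.8, 34.8).
Posterior mean = α/(α+β) = 9.8/44.6 = 0.2197.

0.2197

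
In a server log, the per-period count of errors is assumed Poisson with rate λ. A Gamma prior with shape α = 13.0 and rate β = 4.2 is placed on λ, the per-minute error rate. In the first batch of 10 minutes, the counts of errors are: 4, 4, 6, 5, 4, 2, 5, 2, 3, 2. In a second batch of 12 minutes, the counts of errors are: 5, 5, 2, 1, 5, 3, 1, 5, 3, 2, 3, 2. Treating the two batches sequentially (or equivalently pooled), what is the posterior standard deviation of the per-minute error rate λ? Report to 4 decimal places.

With a Gamma(shape α, rate β) prior, the Poisson likelihood is conjugate: the posterior is Gamma(α + ΣXᵢ, β + n).
Batch 1: sum of counts S = 37 over n = 10 minutes.
After batch 1: Gamma(α+S, β+n) = Gamma(13.0+37, 4.2+10) = Gamma(50.0, 14.2).
Batch 2: sum of counts S = 37 over n = 12 minutes.
After batch 2: Gamma(α+S, β+n) = Gamma(50.0+37, 14.2+12) = Gamma(87.0, 26.2).
SD = √α/β = √87.0/26.2 = 0.3560.

0.3560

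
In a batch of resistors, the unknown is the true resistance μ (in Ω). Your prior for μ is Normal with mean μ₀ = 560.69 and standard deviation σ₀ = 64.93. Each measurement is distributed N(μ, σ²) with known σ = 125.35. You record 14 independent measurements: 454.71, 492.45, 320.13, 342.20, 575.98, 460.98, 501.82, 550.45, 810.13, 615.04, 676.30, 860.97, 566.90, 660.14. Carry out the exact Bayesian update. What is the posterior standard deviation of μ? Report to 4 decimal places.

For Normal data with known variance σ², a Normal(μ₀, σ₀²) prior on μ is conjugate. Posterior precision = 1/σ₀² + n/σ²; posterior mean is the precision-weighted average of μ₀ and x̄.
σ₀² = 64.93² = 4215.9049, σ² = 125.35² = 15712.6225; σ² + n·σ₀² = 15712.6225 + 14·4215.9049 = 74735.2911.
Posterior precision = 1/σ₀² + n/σ² = 1/4215.9049 + 14/15712.6225 = (σ² + n·σ₀²)/(σ₀²σ²) = 74735.2911/(4215.9049·15712.6225); posterior variance σₙ² = σ₀²σ²/(σ² + n·σ₀²) = 4215.9049·15712.6225/74735.2911 = 886.367354.
Posterior SD = √σₙ² = √(4215.9049·15712.6225/74735.2911) = 29.7719.

29.7719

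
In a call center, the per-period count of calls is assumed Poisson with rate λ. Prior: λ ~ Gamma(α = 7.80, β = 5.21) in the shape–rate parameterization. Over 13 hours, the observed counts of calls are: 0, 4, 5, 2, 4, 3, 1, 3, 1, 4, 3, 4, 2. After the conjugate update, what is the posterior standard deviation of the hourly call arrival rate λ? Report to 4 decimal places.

With a Gamma(shape α, rate β) prior, the Poisson likelihood is conjugate: the posterior is Gamma(α + ΣXᵢ, β + n).
Sum of counts S = 36 over n = 13 hours.
Posterior: Gamma(α+S, β+n) = Gamma(7.80+36, 5.21+13) = Gamma(43.80, 18.21).
SD = √α/β = √43.80/18.21 = 0.3634.

0.3634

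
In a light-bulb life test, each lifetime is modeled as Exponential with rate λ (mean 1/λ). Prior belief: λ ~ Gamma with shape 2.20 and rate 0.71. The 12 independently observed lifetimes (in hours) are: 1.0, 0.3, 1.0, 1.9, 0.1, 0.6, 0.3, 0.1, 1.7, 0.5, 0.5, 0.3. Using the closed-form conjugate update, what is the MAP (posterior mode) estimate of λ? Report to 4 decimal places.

With a Gamma(shape α, rate β) prior on the exponential rate λ, the posterior after n observations with total T = Σxᵢ is Gamma(α+n, β+T).
Sum of observations T = 8.3 hours; n = 12.
Posterior: Gamma(2.20+12, 0.71+8.3) = Gamma(14.20, 9.01).
Mode = (α−1)/β = 1.4650.

1.4650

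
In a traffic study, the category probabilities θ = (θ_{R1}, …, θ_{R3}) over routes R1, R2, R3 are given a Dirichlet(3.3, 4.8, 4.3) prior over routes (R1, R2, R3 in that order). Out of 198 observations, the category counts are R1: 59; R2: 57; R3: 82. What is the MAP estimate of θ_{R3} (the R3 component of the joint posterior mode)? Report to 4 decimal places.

0.4113

The Dirichlet prior is conjugate to the Multinomial likelihood: each posterior αⱼ = prior αⱼ + observed count nⱼ.
Posterior concentration: (62.3, 61.8, 86.3), total = 210.4.
Joint mode component: (α_{R3}−1)/(Σα−K) = 85.3/207.4 = 0.4113.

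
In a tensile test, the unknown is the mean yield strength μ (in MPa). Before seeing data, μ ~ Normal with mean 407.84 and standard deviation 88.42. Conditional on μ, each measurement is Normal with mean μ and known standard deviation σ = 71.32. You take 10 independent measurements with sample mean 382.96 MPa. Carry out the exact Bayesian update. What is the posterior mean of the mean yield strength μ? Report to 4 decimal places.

384.4798

For Normal data with known variance σ², a Normal(μ₀, σ₀²) prior on μ is conjugate. Posterior precision = 1/σ₀² + n/σ²; posterior mean is the precision-weighted average of μ₀ and x̄.
n·x̄ = 10·382.96 = 3829.6.
σ₀² = 88.42² = 7818.0964, σ² = 71.32² = 5086.5424; σ² + n·σ₀² = 5086.5424 + 10·7818.0964 = 83267.5064.
Posterior mean = (μ₀/σ₀² + n·x̄/σ²)/(1/σ₀² + n/σ²) = (σ²·μ₀ + σ₀²·n·x̄)/(σ² + n·σ₀²) = (5086.5424·407.84 + 7818.0964·3829.6)/83267.5064 = 32014677.425856/83267.5064 = 384.4798.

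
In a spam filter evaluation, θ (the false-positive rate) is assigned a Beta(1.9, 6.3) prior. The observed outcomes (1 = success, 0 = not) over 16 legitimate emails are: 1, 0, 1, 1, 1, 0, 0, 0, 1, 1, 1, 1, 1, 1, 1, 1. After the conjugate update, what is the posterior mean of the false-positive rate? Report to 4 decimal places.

0.5744

The Beta prior is conjugate to a Binomial/Bernoulli likelihood; the update adds successes to α and failures to β.
Posterior: Beta(α+k, β+n−k) = Beta(1.9+12, 6.3+4) = Beta(13.9, 10.3).
Posterior mean = α/(α+β) = 13.9/24.2 = 0.5744.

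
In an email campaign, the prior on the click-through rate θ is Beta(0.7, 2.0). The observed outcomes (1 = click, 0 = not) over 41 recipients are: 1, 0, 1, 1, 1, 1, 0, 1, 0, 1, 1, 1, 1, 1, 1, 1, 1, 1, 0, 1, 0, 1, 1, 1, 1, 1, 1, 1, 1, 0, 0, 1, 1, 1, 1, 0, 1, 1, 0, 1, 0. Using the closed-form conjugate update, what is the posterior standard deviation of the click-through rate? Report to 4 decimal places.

The Beta prior is conjugate to a Binomial/Bernoulli likelihood; the update adds successes to α and failures to β.
Posterior: Beta(α+k, β+n−k) = Beta(0.7+31, 2.0+10) = Beta(31.7, 12.0).
Var = αβ/((α+β)²(α+β+1)) = 31.7·12.0/(43.7²·44.7) = 0.00445626; SD = √0.00445626 = 0.0668.

0.0668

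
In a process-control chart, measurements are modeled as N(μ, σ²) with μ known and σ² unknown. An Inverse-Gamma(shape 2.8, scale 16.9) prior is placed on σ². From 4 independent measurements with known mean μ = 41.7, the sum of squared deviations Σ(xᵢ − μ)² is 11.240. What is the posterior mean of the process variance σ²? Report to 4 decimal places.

5.9263

With known mean μ and an Inverse-Gamma(α, β) prior on σ², the Normal likelihood is conjugate: posterior is Inv-Gamma(α + n/2, β + Σ(xᵢ−μ)²/2).
Posterior: Inv-Gamma(2.8 + 4/2, 16.9 + 11.240/2) = Inv-Gamma(4.80, 22.5200).
E[σ²|data] = β/(α−1) = 22.5200/3.80 = 5.9263.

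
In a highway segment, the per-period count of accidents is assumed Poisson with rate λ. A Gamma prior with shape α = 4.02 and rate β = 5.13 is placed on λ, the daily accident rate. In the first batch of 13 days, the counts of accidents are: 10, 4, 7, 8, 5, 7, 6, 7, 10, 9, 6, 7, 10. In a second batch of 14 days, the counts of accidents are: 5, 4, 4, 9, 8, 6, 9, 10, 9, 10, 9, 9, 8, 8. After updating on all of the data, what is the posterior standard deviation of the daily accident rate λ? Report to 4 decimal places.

With a Gamma(shape α, rate β) prior, the Poisson likelihood is conjugate: the posterior is Gamma(α + ΣXᵢ, β + n).
Batch 1: sum of counts S = 96 over n = 13 days.
After batch 1: Gamma(α+S, β+n) = Gamma(4.02+96, 5.13+13) = Gamma(100.02, 18.13).
Batch 2: sum of counts S = 108 over n = 14 days.
After batch 2: Gamma(α+S, β+n) = Gamma(100.02+108, 18.13+14) = Gamma(208.02, 32.13).
SD = √α/β = √208.02/32.13 = 0.4489.

0.4489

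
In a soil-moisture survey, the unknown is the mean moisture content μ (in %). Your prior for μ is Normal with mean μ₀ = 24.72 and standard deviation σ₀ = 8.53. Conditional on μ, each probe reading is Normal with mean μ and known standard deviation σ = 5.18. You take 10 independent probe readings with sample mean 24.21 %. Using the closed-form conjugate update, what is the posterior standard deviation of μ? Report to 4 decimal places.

For Normal data with known variance σ², a Normal(μ₀, σ₀²) prior on μ is conjugate. Posterior precision = 1/σ₀² + n/σ²; posterior mean is the precision-weighted average of μ₀ and x̄.
σ₀² = 8.53² = 72.7609, σ² = 5.18² = 26.8324; σ² + n·σ₀² = 26.8324 + 10·72.7609 = 754.4414.
Posterior precision = 1/σ₀² + n/σ² = 1/72.7609 + 10/26.8324 = (σ² + n·σ₀²)/(σ₀²σ²) = 754.4414/(72.7609·26.8324); posterior variance σₙ² = σ₀²σ²/(σ² + n·σ₀²) = 72.7609·26.8324/754.4414 = 2.587808.
Posterior SD = √σₙ² = √(72.7609·26.8324/754.4414) = 1.6087.

1.6087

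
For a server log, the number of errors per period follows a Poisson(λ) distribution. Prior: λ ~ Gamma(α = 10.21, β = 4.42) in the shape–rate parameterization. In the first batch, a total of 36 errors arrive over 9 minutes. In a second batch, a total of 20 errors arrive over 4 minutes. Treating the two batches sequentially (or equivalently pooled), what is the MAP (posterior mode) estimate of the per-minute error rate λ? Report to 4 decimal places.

With a Gamma(shape α, rate β) prior, the Poisson likelihood is conjugate: the posterior is Gamma(α + ΣXᵢ, β + n).
After batch 1: Gamma(α+S, β+n) = Gamma(10.21+36, 4.42+9) = Gamma(46.21, 13.42).
After batch 2: Gamma(α+S, β+n) = Gamma(46.21+20, 13.42+4) = Gamma(66.21, 17.42).
Mode of Gamma(α,β) for α≥1 is (α−1)/β = 65.21/17.42 = 3.7434.

3.7434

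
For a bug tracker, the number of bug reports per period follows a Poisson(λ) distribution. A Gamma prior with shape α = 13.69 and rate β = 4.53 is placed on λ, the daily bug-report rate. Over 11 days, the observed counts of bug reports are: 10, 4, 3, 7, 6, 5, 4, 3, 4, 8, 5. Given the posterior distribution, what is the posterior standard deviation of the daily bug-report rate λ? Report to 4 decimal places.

0.5490

With a Gamma(shape α, rate β) prior, the Poisson likelihood is conjugate: the posterior is Gamma(α + ΣXᵢ, β + n).
Sum of counts S = 59 over n = 11 days.
Posterior: Gamma(α+S, β+n) = Gamma(13.69+59, 4.53+11) = Gamma(72.69, 15.53).
SD = √α/β = √72.69/15.53 = 0.5490.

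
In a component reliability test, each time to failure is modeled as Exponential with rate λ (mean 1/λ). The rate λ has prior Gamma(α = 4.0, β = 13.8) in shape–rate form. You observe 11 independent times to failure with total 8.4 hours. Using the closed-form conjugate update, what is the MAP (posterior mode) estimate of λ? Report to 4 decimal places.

0.6306

With a Gamma(shape α, rate β) prior on the exponential rate λ, the posterior after n observations with total T = Σxᵢ is Gamma(α+n, β+T).
Posterior: Gamma(4.0+11, 13.8+8.4) = Gamma(15.0, 22.2).
Mode = (α−1)/β = 0.6306.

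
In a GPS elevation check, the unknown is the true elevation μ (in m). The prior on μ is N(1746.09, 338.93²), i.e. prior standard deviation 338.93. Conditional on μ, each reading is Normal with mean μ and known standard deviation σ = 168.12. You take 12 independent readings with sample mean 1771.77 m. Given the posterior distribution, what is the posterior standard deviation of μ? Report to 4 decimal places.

For Normal data with known variance σ², a Normal(μ₀, σ₀²) prior on μ is conjugate. Posterior precision = 1/σ₀² + n/σ²; posterior mean is the precision-weighted average of μ₀ and x̄.
σ₀² = 338.93² = 114873.5449, σ² = 168.12² = 28264.3344; σ² + n·σ₀² = 28264.3344 + 12·114873.5449 = 1406746.8732.
Posterior precision = 1/σ₀² + n/σ² = 1/114873.5449 + 12/28264.3344 = (σ² + n·σ₀²)/(σ₀²σ²) = 1406746.8732/(114873.5449·28264.3344); posterior variance σₙ² = σ₀²σ²/(σ² + n·σ₀²) = 114873.5449·28264.3344/1406746.8732 = 2308.037323.
Posterior SD = √σₙ² = √(114873.5449·28264.3344/1406746.8732) = 48.0420.

48.0420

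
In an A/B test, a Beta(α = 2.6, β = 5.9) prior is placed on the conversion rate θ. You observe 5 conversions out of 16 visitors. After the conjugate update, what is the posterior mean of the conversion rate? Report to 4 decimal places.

The Beta prior is conjugate to a Binomial/Bernoulli likelihood; the update adds successes to α and failures to β.
Posterior: Beta(α+k, β+n−k) = Beta(2.6+5, 5.9+11) = Beta(7.6, 16.9).
Posterior mean = α/(α+β) = 7.6/24.5 = 0.3102.

0.3102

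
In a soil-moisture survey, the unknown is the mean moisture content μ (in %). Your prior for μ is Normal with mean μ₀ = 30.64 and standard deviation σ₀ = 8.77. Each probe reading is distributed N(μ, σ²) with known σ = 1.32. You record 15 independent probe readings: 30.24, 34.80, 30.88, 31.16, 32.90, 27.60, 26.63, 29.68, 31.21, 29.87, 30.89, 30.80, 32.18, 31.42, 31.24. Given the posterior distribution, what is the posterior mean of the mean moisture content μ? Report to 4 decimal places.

30.7665

For Normal data with known variance σ², a Normal(μ₀, σ₀²) prior on μ is conjugate. Posterior precision = 1/σ₀² + n/σ²; posterior mean is the precision-weighted average of μ₀ and x̄.
Σxᵢ = 30.24 + 34.80 + 30.88 + 31.16 + 32.90 + 27.60 + 26.63 + 29.68 + 31.21 + 29.87 + 30.89 + 30.80 + 32.18 + 31.42 + 31.24 = 461.5, so n·x̄ = 461.5.
σ₀² = 8.77² = 76.9129, σ² = 1.32² = 1.7424; σ² + n·σ₀² = 1.7424 + 15·76.9129 = 1155.4359.
Posterior mean = (μ₀/σ₀² + n·x̄/σ²)/(1/σ₀² + n/σ²) = (σ²·μ₀ + σ₀²·n·x̄)/(σ² + n·σ₀²) = (1.7424·30.64 + 76.9129·461.5)/1155.4359 = 35548.690486/1155.4359 = 30.7665.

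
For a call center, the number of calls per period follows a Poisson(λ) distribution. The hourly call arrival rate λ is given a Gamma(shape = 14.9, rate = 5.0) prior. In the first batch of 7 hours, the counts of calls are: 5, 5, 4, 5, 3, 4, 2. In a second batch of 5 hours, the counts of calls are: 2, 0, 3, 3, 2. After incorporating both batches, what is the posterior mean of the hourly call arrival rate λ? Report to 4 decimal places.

With a Gamma(shape α, rate β) prior, the Poisson likelihood is conjugate: the posterior is Gamma(α + ΣXᵢ, β + n).
Batch 1: sum of counts S = 28 over n = 7 hours.
After batch 1: Gamma(α+S, β+n) = Gamma(14.9+28, 5.0+7) = Gamma(42.9, 12.0).
Batch 2: sum of counts S = 10 over n = 5 hours.
After batch 2: Gamma(α+S, β+n) = Gamma(42.9+10, 12.0+5) = Gamma(52.9, 17.0).
Posterior mean = α/β = 52.9/17.0 = 3.1118.

3.1118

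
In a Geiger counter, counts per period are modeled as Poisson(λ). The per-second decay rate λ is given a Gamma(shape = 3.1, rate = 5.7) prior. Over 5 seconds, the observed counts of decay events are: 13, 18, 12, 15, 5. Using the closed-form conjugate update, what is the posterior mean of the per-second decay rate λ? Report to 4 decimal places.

6.1776

With a Gamma(shape α, rate β) prior, the Poisson likelihood is conjugate: the posterior is Gamma(α + ΣXᵢ, β + n).
Sum of counts S = 63 over n = 5 seconds.
Posterior: Gamma(α+S, β+n) = Gamma(3.1+63, 5.7+5) = Gamma(66.1, 10.7).
Posterior mean = α/β = 66.1/10.7 = 6.1776.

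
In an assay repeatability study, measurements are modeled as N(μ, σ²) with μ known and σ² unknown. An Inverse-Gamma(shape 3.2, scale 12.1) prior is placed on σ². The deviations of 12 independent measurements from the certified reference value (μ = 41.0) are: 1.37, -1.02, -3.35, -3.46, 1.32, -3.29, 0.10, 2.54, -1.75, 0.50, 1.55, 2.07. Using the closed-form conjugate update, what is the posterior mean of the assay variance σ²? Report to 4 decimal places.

With known mean μ and an Inverse-Gamma(α, β) prior on σ², the Normal likelihood is conjugate: posterior is Inv-Gamma(α + n/2, β + Σ(xᵢ−μ)²/2).
Σ(xᵢ−μ)² = (1.37)² + (-1.02)² + (-3.35)² + (-3.46)² + (1.32)² + (-3.29)² + (0.10)² + (2.54)² + (-1.75)² + (0.50)² + (1.55)² + (2.07)² = 55.1394.
Posterior: Inv-Gamma(3.2 + 12/2, 12.1 + 55.1394/2) = Inv-Gamma(9.20, 39.66970).
E[σ²|data] = β/(α−1) = 39.66970/8.20 = 4.8378.

4.8378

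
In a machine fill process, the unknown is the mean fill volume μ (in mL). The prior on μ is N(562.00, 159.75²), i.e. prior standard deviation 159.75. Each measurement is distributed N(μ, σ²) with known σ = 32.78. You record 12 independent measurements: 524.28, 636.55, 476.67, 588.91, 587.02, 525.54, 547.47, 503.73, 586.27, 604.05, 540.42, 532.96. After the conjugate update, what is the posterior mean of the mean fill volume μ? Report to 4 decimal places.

554.5154

For Normal data with known variance σ², a Normal(μ₀, σ₀²) prior on μ is conjugate. Posterior precision = 1/σ₀² + n/σ²; posterior mean is the precision-weighted average of μ₀ and x̄.
Σxᵢ = 524.28 + 636.55 + 476.67 + 588.91 + 587.02 + 525.54 + 547.47 + 503.73 + 586.27 + 604.05 + 540.42 + 532.96 = 6653.87, so n·x̄ = 6653.87.
σ₀² = 159.75² = 25520.0625, σ² = 32.78² = 1074.5284; σ² + n·σ₀² = 1074.5284 + 12·25520.0625 = 307315.2784.
Posterior mean = (μ₀/σ₀² + n·x̄/σ²)/(1/σ₀² + n/σ²) = (σ²·μ₀ + σ₀²·n·x̄)/(σ² + n·σ₀²) = (1074.5284·562.00 + 25520.0625·6653.87)/307315.2784 = 170411063.227675/307315.2784 = 554.5154.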